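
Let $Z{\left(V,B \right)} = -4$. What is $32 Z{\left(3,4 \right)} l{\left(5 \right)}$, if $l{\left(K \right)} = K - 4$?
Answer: $-128$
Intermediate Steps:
$l{\left(K \right)} = -4 + K$
$32 Z{\left(3,4 \right)} l{\left(5 \right)} = 32 \left(-4\right) \left(-4 + 5\right) = \left(-128\right) 1 = -128$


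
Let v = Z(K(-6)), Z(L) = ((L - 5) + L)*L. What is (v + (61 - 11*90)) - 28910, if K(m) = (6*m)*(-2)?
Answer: -19831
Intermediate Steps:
K(m) = -12*m
Z(L) = L*(-5 + 2*L) (Z(L) = ((-5 + L) + L)*L = (-5 + 2*L)*L = L*(-5 + 2*L))
v = 10008 (v = (-12*(-6))*(-5 + 2*(-12*(-6))) = 72*(-5 + 2*72) = 72*(-5 + 144) = 72*139 = 10008)
(v + (61 - 11*90)) - 28910 = (10008 + (61 - 11*90)) - 28910 = (10008 + (61 - 990)) - 28910 = (10008 - 929) - 28910 = 9079 - 28910 = -19831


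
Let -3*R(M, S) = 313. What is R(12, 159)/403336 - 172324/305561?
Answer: -208609059185/369731254488 ≈ -0.56422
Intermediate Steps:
R(M, S) = -313/3 (R(M, S) = -⅓*313 = -313/3)
R(12, 159)/403336 - 172324/305561 = -313/3/403336 - 172324/305561 = -313/3*1/403336 - 172324*1/305561 = -313/1210008 - 172324/305561 = -208609059185/369731254488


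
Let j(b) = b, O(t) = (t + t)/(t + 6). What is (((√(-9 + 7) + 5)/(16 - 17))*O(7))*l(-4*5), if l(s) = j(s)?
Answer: 1400/13 + 280*I*√2/13 ≈ 107.69 + 30.46*I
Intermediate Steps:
O(t) = 2*t/(6 + t) (O(t) = (2*t)/(6 + t) = 2*t/(6 + t))
l(s) = s
(((√(-9 + 7) + 5)/(16 - 17))*O(7))*l(-4*5) = (((√(-9 + 7) + 5)/(16 - 17))*(2*7/(6 + 7)))*(-4*5) = (((√(-2) + 5)/(-1))*(2*7/13))*(-20) = (((I*√2 + 5)*(-1))*(2*7*(1/13)))*(-20) = (((5 + I*√2)*(-1))*(14/13))*(-20) = ((-5 - I*√2)*(14/13))*(-20) = (-70/13 - 14*I*√2/13)*(-20) = 1400/13 + 280*I*√2/13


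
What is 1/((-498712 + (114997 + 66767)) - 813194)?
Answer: -1/1130142 ≈ -8.8484e-7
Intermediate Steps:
1/((-498712 + (114997 + 66767)) - 813194) = 1/((-498712 + 181764) - 813194) = 1/(-316948 - 813194) = 1/(-1130142) = -1/1130142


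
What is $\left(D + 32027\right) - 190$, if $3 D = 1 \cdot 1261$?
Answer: $\frac{96772}{3} \approx 32257.0$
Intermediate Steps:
$D = \frac{1261}{3}$ ($D = \frac{1 \cdot 1261}{3} = \frac{1}{3} \cdot 1261 = \frac{1261}{3} \approx 420.33$)
$\left(D + 32027\right) - 190 = \left(\frac{1261}{3} + 32027\right) - 190 = \frac{97342}{3} - 190 = \frac{96772}{3}$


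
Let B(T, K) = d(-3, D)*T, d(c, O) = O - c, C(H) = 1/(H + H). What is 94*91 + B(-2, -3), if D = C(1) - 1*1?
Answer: 8549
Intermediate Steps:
C(H) = 1/(2*H)
D = -½ (D = (½)/1 - 1*1 = (½)*1 - 1 = ½ - 1 = -½ ≈ -0.50000)
B(T, K) = 5*T/2 (B(T, K) = (-½ - 1*(-3))*T = (-½ + 3)*T = 5*T/2)
94*91 + B(-2, -3) = 94*91 + (5/2)*(-2) = 8554 - 5 = 8549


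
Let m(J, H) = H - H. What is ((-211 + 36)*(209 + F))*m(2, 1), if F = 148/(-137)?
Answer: 0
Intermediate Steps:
F = -148/137 (F = 148*(-1/137) = -148/137 ≈ -1.0803)
m(J, H) = 0
((-211 + 36)*(209 + F))*m(2, 1) = ((-211 + 36)*(209 - 148/137))*0 = -175*28485/137*0 = -4984875/137*0 = 0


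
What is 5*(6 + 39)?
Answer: 225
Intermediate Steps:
5*(6 + 39) = 5*45 = 225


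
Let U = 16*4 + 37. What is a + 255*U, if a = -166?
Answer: 25589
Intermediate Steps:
U = 101 (U = 64 + 37 = 101)
a + 255*U = -166 + 255*101 = -166 + 25755 = 25589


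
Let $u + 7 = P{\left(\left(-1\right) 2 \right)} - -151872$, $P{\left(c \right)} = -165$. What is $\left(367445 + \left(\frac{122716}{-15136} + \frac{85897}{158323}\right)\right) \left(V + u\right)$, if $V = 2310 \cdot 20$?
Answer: $\frac{990083120986405475}{13615778} \approx 7.2716 \cdot 10^{10}$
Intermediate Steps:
$u = 151700$ ($u = -7 - -151707 = -7 + \left(-165 + 151872\right) = -7 + 151707 = 151700$)
$V = 46200$
$\left(367445 + \left(\frac{122716}{-15136} + \frac{85897}{158323}\right)\right) \left(V + u\right) = \left(367445 + \left(\frac{122716}{-15136} + \frac{85897}{158323}\right)\right) \left(46200 + 151700\right) = \left(367445 + \left(122716 \left(- \frac{1}{15136}\right) + 85897 \cdot \frac{1}{158323}\right)\right) 197900 = \left(367445 + \left(- \frac{2789}{344} + \frac{85897}{158323}\right)\right) 197900 = \left(367445 - \frac{412014279}{54463112}\right) 197900 = \frac{20011786174561}{54463112} \cdot 197900 = \frac{990083120986405475}{13615778}$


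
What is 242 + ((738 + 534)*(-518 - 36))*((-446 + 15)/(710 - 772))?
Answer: -151852762/31 ≈ -4.8985e+6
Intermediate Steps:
242 + ((738 + 534)*(-518 - 36))*((-446 + 15)/(710 - 772)) = 242 + (1272*(-554))*(-431/(-62)) = 242 - (-303720528)*(-1)/62 = 242 - 704688*431/62 = 242 - 151860264/31 = -151852762/31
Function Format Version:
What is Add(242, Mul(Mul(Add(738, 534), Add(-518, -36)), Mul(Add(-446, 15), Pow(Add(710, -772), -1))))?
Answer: Rational(-151852762, 31) ≈ -4.8985e+6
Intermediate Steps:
Add(242, Mul(Mul(Add(738, 534), Add(-518, -36)), Mul(Add(-446, 15), Pow(Add(710, -772), -1)))) = Add(242, Mul(Mul(1272, -554), Mul(-431, Pow(-62, -1)))) = Add(242, Mul(-704688, Mul(-431, Rational(-1, 62)))) = Add(242, Mul(-704688, Rational(431, 62))) = Add(242, Rational(-151860264, 31)) = Rational(-151852762, 31)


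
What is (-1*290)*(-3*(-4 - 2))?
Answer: -5220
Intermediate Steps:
(-1*290)*(-3*(-4 - 2)) = -(-870)*(-6) = -290*18 = -5220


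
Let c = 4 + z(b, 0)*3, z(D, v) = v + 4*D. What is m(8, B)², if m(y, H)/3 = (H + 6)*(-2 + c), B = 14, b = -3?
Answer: 4161600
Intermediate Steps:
c = -32 (c = 4 + (0 + 4*(-3))*3 = 4 + (0 - 12)*3 = 4 - 12*3 = 4 - 36 = -32)
m(y, H) = -612 - 102*H (m(y, H) = 3*((H + 6)*(-2 - 32)) = 3*((6 + H)*(-34)) = 3*(-204 - 34*H) = -612 - 102*H)
m(8, B)² = (-612 - 102*14)² = (-612 - 1428)² = (-2040)² = 4161600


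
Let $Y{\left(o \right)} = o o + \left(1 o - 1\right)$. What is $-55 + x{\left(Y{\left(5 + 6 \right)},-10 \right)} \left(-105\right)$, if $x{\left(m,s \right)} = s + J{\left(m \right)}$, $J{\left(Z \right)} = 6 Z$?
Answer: $-81535$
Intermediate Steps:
$Y{\left(o \right)} = -1 + o + o^{2}$ ($Y{\left(o \right)} = o^{2} + \left(o - 1\right) = o^{2} + \left(-1 + o\right) = -1 + o + o^{2}$)
$x{\left(m,s \right)} = s + 6 m$
$-55 + x{\left(Y{\left(5 + 6 \right)},-10 \right)} \left(-105\right) = -55 + \left(-10 + 6 \left(-1 + \left(5 + 6\right) + \left(5 + 6\right)^{2}\right)\right) \left(-105\right) = -55 + \left(-10 + 6 \left(-1 + 11 + 11^{2}\right)\right) \left(-105\right) = -55 + \left(-10 + 6 \left(-1 + 11 + 121\right)\right) \left(-105\right) = -55 + \left(-10 + 6 \cdot 131\right) \left(-105\right) = -55 + \left(-10 + 786\right) \left(-105\right) = -55 + 776 \left(-105\right) = -55 - 81480 = -81535$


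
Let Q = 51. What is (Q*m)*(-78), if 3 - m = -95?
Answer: -389844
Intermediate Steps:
m = 98 (m = 3 - 1*(-95) = 3 + 95 = 98)
(Q*m)*(-78) = (51*98)*(-78) = 4998*(-78) = -389844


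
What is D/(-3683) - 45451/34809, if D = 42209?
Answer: -1636649114/128201547 ≈ -12.766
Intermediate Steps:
D/(-3683) - 45451/34809 = 42209/(-3683) - 45451/34809 = 42209*(-1/3683) - 45451*1/34809 = -42209/3683 - 45451/34809 = -1636649114/128201547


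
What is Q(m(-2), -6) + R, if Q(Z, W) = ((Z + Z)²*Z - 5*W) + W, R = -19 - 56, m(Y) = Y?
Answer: -83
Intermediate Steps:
R = -75
Q(Z, W) = -4*W + 4*Z³ (Q(Z, W) = ((2*Z)²*Z - 5*W) + W = ((4*Z²)*Z - 5*W) + W = (4*Z³ - 5*W) + W = (-5*W + 4*Z³) + W = -4*W + 4*Z³)
Q(m(-2), -6) + R = (-4*(-6) + 4*(-2)³) - 75 = (24 + 4*(-8)) - 75 = (24 - 32) - 75 = -8 - 75 = -83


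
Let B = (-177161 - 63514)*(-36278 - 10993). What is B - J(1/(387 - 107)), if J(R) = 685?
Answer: 11376947240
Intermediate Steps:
B = 11376947925 (B = -240675*(-47271) = 11376947925)
B - J(1/(387 - 107)) = 11376947925 - 1*685 = 11376947925 - 685 = 11376947240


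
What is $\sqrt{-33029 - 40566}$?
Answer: $i \sqrt{73595} \approx 271.28 i$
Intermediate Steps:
$\sqrt{-33029 - 40566} = \sqrt{-73595} = i \sqrt{73595}$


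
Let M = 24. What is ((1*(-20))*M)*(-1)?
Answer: 480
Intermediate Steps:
((1*(-20))*M)*(-1) = ((1*(-20))*24)*(-1) = -20*24*(-1) = -480*(-1) = 480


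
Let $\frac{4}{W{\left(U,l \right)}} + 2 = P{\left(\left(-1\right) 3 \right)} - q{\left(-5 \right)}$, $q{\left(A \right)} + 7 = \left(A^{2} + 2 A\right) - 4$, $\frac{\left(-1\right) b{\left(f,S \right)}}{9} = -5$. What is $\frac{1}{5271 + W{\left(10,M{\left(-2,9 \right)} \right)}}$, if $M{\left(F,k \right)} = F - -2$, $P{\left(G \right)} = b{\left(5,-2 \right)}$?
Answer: $\frac{39}{205573} \approx 0.00018971$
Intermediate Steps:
$b{\left(f,S \right)} = 45$ ($b{\left(f,S \right)} = \left(-9\right) \left(-5\right) = 45$)
$P{\left(G \right)} = 45$
$q{\left(A \right)} = -11 + A^{2} + 2 A$ ($q{\left(A \right)} = -7 - \left(4 - A^{2} - 2 A\right) = -7 + \left(-4 + A^{2} + 2 A\right) = -11 + A^{2} + 2 A$)
$M{\left(F,k \right)} = 2 + F$ ($M{\left(F,k \right)} = F + 2 = 2 + F$)
$W{\left(U,l \right)} = \frac{4}{39}$ ($W{\left(U,l \right)} = \frac{4}{-2 + \left(45 - \left(-11 + \left(-5\right)^{2} + 2 \left(-5\right)\right)\right)} = \frac{4}{-2 + \left(45 - \left(-11 + 25 - 10\right)\right)} = \frac{4}{-2 + \left(45 - 4\right)} = \frac{4}{-2 + 41} = \frac{4}{39}$)
$\frac{1}{5271 + W{\left(10,M{\left(-2,9 \right)} \right)}} = \frac{1}{5271 + \frac{4}{39}} = \frac{1}{\frac{205573}{39}} = \frac{39}{205573}$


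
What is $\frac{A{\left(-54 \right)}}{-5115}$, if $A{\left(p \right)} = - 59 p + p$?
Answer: $- \frac{1044}{1705} \approx -0.61232$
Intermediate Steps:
$A{\left(p \right)} = - 58 p$
$\frac{A{\left(-54 \right)}}{-5115} = \frac{\left(-58\right) \left(-54\right)}{-5115} = 3132 \left(- \frac{1}{5115}\right) = - \frac{1044}{1705}$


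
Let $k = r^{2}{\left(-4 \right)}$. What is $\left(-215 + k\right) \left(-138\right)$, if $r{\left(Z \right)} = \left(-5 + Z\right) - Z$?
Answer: $26220$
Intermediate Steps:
$r{\left(Z \right)} = -5$
$k = 25$ ($k = \left(-5\right)^{2} = 25$)
$\left(-215 + k\right) \left(-138\right) = \left(-215 + 25\right) \left(-138\right) = \left(-190\right) \left(-138\right) = 26220$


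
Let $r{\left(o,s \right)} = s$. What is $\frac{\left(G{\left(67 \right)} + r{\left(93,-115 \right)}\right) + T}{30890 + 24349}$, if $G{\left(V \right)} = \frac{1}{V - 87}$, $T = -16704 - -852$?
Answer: $- \frac{106447}{368260} \approx -0.28905$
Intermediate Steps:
$T = -15852$ ($T = -16704 + 852 = -15852$)
$G{\left(V \right)} = \frac{1}{-87 + V}$
$\frac{\left(G{\left(67 \right)} + r{\left(93,-115 \right)}\right) + T}{30890 + 24349} = \frac{\left(\frac{1}{-87 + 67} - 115\right) - 15852}{30890 + 24349} = \frac{\left(\frac{1}{-20} - 115\right) - 15852}{55239} = \left(\left(- \frac{1}{20} - 115\right) - 15852\right) \frac{1}{55239} = \left(- \frac{2301}{20} - 15852\right) \frac{1}{55239} = \left(- \frac{319341}{20}\right) \frac{1}{55239} = - \frac{106447}{368260}$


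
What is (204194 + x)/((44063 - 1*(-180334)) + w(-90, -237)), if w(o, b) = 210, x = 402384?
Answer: 606578/224607 ≈ 2.7006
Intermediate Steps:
(204194 + x)/((44063 - 1*(-180334)) + w(-90, -237)) = (204194 + 402384)/((44063 - 1*(-180334)) + 210) = 606578/((44063 + 180334) + 210) = 606578/(224397 + 210) = 606578/224607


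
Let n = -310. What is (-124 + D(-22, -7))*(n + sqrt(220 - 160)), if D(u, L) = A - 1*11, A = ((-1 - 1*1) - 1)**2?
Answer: 39060 - 252*sqrt(15) ≈ 38084.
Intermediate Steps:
A = 9 (A = ((-1 - 1) - 1)**2 = (-2 - 1)**2 = (-3)**2 = 9)
D(u, L) = -2 (D(u, L) = 9 - 1*11 = 9 - 11 = -2)
(-124 + D(-22, -7))*(n + sqrt(220 - 160)) = (-124 - 2)*(-310 + sqrt(220 - 160)) = -126*(-310 + sqrt(60)) = -126*(-310 + 2*sqrt(15)) = 39060 - 252*sqrt(15)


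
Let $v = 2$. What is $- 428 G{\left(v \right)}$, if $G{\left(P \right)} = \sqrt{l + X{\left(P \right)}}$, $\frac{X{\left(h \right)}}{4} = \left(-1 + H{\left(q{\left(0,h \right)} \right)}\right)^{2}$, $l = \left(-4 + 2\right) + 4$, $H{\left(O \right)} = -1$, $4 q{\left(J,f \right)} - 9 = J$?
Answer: $- 1284 \sqrt{2} \approx -1815.8$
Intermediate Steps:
$q{\left(J,f \right)} = \frac{9}{4} + \frac{J}{4}$
$l = 2$ ($l = -2 + 4 = 2$)
$X{\left(h \right)} = 16$ ($X{\left(h \right)} = 4 \left(-1 - 1\right)^{2} = 4 \left(-2\right)^{2} = 4 \cdot 4 = 16$)
$G{\left(P \right)} = 3 \sqrt{2}$ ($G{\left(P \right)} = \sqrt{2 + 16} = \sqrt{18} = 3 \sqrt{2}$)
$- 428 G{\left(v \right)} = - 428 \cdot 3 \sqrt{2} = - 1284 \sqrt{2}$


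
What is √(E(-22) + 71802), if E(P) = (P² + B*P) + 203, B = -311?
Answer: 7*√1619 ≈ 281.66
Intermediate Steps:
E(P) = 203 + P² - 311*P (E(P) = (P² - 311*P) + 203 = 203 + P² - 311*P)
√(E(-22) + 71802) = √((203 + (-22)² - 311*(-22)) + 71802) = √((203 + 484 + 6842) + 71802) = √(7529 + 71802) = √79331 = 7*√1619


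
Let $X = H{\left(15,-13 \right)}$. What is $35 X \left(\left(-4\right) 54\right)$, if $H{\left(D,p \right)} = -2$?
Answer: $15120$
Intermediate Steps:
$X = -2$
$35 X \left(\left(-4\right) 54\right) = 35 \left(-2\right) \left(\left(-4\right) 54\right) = \left(-70\right) \left(-216\right) = 15120$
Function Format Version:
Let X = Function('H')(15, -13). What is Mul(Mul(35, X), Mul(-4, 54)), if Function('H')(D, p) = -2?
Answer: 15120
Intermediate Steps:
X = -2
Mul(Mul(35, X), Mul(-4, 54)) = Mul(Mul(35, -2), Mul(-4, 54)) = Mul(-70, -216) = 15120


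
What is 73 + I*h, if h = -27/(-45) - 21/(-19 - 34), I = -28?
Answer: 11953/265 ≈ 45.106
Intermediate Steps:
h = 264/265 (h = -27*(-1/45) - 21/(-53) = ⅗ - 21*(-1/53) = ⅗ + 21/53 = 264/265 ≈ 0.99623)
73 + I*h = 73 - 28*264/265 = 73 - 7392/265 = 11953/265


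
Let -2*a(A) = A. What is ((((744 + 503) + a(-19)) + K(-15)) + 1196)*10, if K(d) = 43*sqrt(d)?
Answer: 24525 + 430*I*sqrt(15) ≈ 24525.0 + 1665.4*I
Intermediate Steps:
a(A) = -A/2
((((744 + 503) + a(-19)) + K(-15)) + 1196)*10 = ((((744 + 503) - 1/2*(-19)) + 43*sqrt(-15)) + 1196)*10 = (((1247 + 19/2) + 43*(I*sqrt(15))) + 1196)*10 = ((2513/2 + 43*I*sqrt(15)) + 1196)*10 = (4905/2 + 43*I*sqrt(15))*10 = 24525 + 430*I*sqrt(15)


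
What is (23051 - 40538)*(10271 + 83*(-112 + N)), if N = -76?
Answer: 93258171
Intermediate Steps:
(23051 - 40538)*(10271 + 83*(-112 + N)) = (23051 - 40538)*(10271 + 83*(-112 - 76)) = -17487*(10271 + 83*(-188)) = -17487*(10271 - 15604) = -17487*(-5333) = 93258171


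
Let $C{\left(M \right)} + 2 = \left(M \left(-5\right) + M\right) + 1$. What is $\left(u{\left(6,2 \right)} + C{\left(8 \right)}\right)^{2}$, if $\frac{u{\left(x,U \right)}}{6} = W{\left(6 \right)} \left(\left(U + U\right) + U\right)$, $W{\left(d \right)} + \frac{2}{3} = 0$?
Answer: $3249$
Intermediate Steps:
$W{\left(d \right)} = - \frac{2}{3}$ ($W{\left(d \right)} = - \frac{2}{3} + 0 = - \frac{2}{3}$)
$C{\left(M \right)} = -1 - 4 M$ ($C{\left(M \right)} = -2 + \left(\left(M \left(-5\right) + M\right) + 1\right) = -2 + \left(\left(- 5 M + M\right) + 1\right) = -2 - \left(-1 + 4 M\right) = -1 - 4 M$)
$u{\left(x,U \right)} = - 12 U$ ($u{\left(x,U \right)} = 6 \left(- \frac{2 \left(\left(U + U\right) + U\right)}{3}\right) = 6 \left(- \frac{2 \left(2 U + U\right)}{3}\right) = 6 \left(- \frac{2 \cdot 3 U}{3}\right) = 6 \left(- 2 U\right) = - 12 U$)
$\left(u{\left(6,2 \right)} + C{\left(8 \right)}\right)^{2} = \left(\left(-12\right) 2 - 33\right)^{2} = \left(-24 - 33\right)^{2} = \left(-57\right)^{2} = 3249$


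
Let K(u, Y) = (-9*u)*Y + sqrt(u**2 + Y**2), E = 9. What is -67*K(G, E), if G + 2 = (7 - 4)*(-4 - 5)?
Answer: -157383 - 67*sqrt(922) ≈ -1.5942e+5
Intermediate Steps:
G = -29 (G = -2 + (7 - 4)*(-4 - 5) = -2 + 3*(-9) = -2 - 27 = -29)
K(u, Y) = sqrt(Y**2 + u**2) - 9*Y*u (K(u, Y) = -9*Y*u + sqrt(Y**2 + u**2) = sqrt(Y**2 + u**2) - 9*Y*u)
-67*K(G, E) = -67*(sqrt(9**2 + (-29)**2) - 9*9*(-29)) = -67*(sqrt(81 + 841) + 2349) = -67*(sqrt(922) + 2349) = -67*(2349 + sqrt(922)) = -157383 - 67*sqrt(922)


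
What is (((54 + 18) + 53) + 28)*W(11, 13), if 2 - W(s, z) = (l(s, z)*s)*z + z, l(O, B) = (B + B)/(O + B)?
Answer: -101541/4 ≈ -25385.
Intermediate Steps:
l(O, B) = 2*B/(B + O) (l(O, B) = (2*B)/(B + O) = 2*B/(B + O))
W(s, z) = 2 - z - 2*s*z**2/(s + z) (W(s, z) = 2 - (((2*z/(z + s))*s)*z + z) = 2 - (((2*z/(s + z))*s)*z + z) = 2 - ((2*s*z/(s + z))*z + z) = 2 - (2*s*z**2/(s + z) + z) = 2 - (z + 2*s*z**2/(s + z)) = 2 + (-z - 2*s*z**2/(s + z)) = 2 - z - 2*s*z**2/(s + z))
(((54 + 18) + 53) + 28)*W(11, 13) = (((54 + 18) + 53) + 28)*(((2 - 1*13)*(11 + 13) - 2*11*13**2)/(11 + 13)) = ((72 + 53) + 28)*(((2 - 13)*24 - 2*11*169)/24) = (125 + 28)*((-11*24 - 3718)/24) = 153*((-264 - 3718)/24) = 153*((1/24)*(-3982)) = 153*(-1991/12) = -101541/4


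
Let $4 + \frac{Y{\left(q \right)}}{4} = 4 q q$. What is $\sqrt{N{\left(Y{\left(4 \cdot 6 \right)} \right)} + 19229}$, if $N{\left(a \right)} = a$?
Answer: $\sqrt{28429} \approx 168.61$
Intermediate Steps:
$Y{\left(q \right)} = -16 + 16 q^{2}$ ($Y{\left(q \right)} = -16 + 4 \cdot 4 q q = -16 + 4 \cdot 4 q^{2} = -16 + 16 q^{2}$)
$\sqrt{N{\left(Y{\left(4 \cdot 6 \right)} \right)} + 19229} = \sqrt{\left(-16 + 16 \left(4 \cdot 6\right)^{2}\right) + 19229} = \sqrt{\left(-16 + 16 \cdot 24^{2}\right) + 19229} = \sqrt{\left(-16 + 16 \cdot 576\right) + 19229} = \sqrt{\left(-16 + 9216\right) + 19229} = \sqrt{9200 + 19229} = \sqrt{28429}$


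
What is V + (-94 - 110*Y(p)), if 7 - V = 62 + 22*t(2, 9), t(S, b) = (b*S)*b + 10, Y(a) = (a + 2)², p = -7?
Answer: -6683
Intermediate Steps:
Y(a) = (2 + a)²
t(S, b) = 10 + S*b² (t(S, b) = (S*b)*b + 10 = S*b² + 10 = 10 + S*b²)
V = -3839 (V = 7 - (62 + 22*(10 + 2*9²)) = 7 - (62 + 22*(10 + 2*81)) = 7 - (62 + 22*(10 + 162)) = 7 - (62 + 22*172) = 7 - (62 + 3784) = 7 - 1*3846 = 7 - 3846 = -3839)
V + (-94 - 110*Y(p)) = -3839 + (-94 - 110*(2 - 7)²) = -3839 + (-94 - 110*(-5)²) = -3839 + (-94 - 110*25) = -3839 + (-94 - 2750) = -3839 - 2844 = -6683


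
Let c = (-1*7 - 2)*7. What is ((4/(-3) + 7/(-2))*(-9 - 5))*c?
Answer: -4263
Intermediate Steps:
c = -63 (c = (-7 - 2)*7 = -9*7 = -63)
((4/(-3) + 7/(-2))*(-9 - 5))*c = ((4/(-3) + 7/(-2))*(-9 - 5))*(-63) = ((4*(-⅓) + 7*(-½))*(-14))*(-63) = ((-4/3 - 7/2)*(-14))*(-63) = -29/6*(-14)*(-63) = (203/3)*(-63) = -4263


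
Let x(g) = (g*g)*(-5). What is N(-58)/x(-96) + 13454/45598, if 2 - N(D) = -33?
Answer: 8833777/30016512 ≈ 0.29430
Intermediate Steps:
x(g) = -5*g² (x(g) = g²*(-5) = -5*g²)
N(D) = 35 (N(D) = 2 - 1*(-33) = 2 + 33 = 35)
N(-58)/x(-96) + 13454/45598 = 35/((-5*(-96)²)) + 13454/45598 = 35/((-5*9216)) + 13454*(1/45598) = 35/(-46080) + 961/3257 = 35*(-1/46080) + 961/3257 = -7/9216 + 961/3257 = 8833777/30016512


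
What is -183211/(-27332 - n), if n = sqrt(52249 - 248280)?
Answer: 5007523052/747234255 - 183211*I*sqrt(196031)/747234255 ≈ 6.7014 - 0.10856*I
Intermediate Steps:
n = I*sqrt(196031) (n = sqrt(-196031) = I*sqrt(196031) ≈ 442.75*I)
-183211/(-27332 - n) = -183211/(-27332 - I*sqrt(196031))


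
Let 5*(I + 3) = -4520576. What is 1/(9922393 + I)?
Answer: 5/45091374 ≈ 1.1089e-7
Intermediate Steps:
I = -4520591/5 (I = -3 + (1/5)*(-4520576) = -3 - 4520576/5 = -4520591/5 ≈ -9.0412e+5)
1/(9922393 + I) = 1/(9922393 - 4520591/5) = 1/(45091374/5) = 5/45091374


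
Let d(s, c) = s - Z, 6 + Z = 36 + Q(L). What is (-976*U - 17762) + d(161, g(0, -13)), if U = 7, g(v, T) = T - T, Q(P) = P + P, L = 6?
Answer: -24475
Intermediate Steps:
Q(P) = 2*P
Z = 42 (Z = -6 + (36 + 2*6) = -6 + (36 + 12) = -6 + 48 = 42)
g(v, T) = 0
d(s, c) = -42 + s (d(s, c) = s - 1*42 = s - 42 = -42 + s)
(-976*U - 17762) + d(161, g(0, -13)) = (-976*7 - 17762) + (-42 + 161) = (-6832 - 17762) + 119 = -24594 + 119 = -24475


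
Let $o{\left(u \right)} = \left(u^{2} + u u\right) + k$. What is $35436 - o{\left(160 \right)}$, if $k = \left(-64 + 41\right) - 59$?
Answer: $-15682$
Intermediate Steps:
$k = -82$ ($k = -23 - 59 = -82$)
$o{\left(u \right)} = -82 + 2 u^{2}$ ($o{\left(u \right)} = \left(u^{2} + u u\right) - 82 = \left(u^{2} + u^{2}\right) - 82 = 2 u^{2} - 82 = -82 + 2 u^{2}$)
$35436 - o{\left(160 \right)} = 35436 - \left(-82 + 2 \cdot 160^{2}\right) = 35436 - \left(-82 + 2 \cdot 25600\right) = 35436 - \left(-82 + 51200\right) = 35436 - 51118 = -15682$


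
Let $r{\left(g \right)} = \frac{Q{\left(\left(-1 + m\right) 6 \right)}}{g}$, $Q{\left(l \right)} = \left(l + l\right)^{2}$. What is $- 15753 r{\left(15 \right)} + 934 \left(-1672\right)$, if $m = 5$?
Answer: $- \frac{19906544}{5} \approx -3.9813 \cdot 10^{6}$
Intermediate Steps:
$Q{\left(l \right)} = 4 l^{2}$ ($Q{\left(l \right)} = \left(2 l\right)^{2} = 4 l^{2}$)
$r{\left(g \right)} = \frac{2304}{g}$ ($r{\left(g \right)} = \frac{4 \left(\left(-1 + 5\right) 6\right)^{2}}{g} = \frac{4 \left(4 \cdot 6\right)^{2}}{g} = \frac{4 \cdot 24^{2}}{g} = \frac{4 \cdot 576}{g} = \frac{2304}{g}$)
$- 15753 r{\left(15 \right)} + 934 \left(-1672\right) = - 15753 \cdot \frac{2304}{15} + 934 \left(-1672\right) = - 15753 \cdot 2304 \cdot \frac{1}{15} - 1561648 = \left(-15753\right) \frac{768}{5} - 1561648 = - \frac{12098304}{5} - 1561648 = - \frac{19906544}{5}$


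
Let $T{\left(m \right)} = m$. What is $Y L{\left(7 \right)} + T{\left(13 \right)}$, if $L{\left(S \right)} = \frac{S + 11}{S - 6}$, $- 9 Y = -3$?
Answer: $19$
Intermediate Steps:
$Y = \frac{1}{3}$ ($Y = \left(- \frac{1}{9}\right) \left(-3\right) = \frac{1}{3} \approx 0.33333$)
$L{\left(S \right)} = \frac{11 + S}{-6 + S}$
$Y L{\left(7 \right)} + T{\left(13 \right)} = \frac{\frac{1}{-6 + 7} \left(11 + 7\right)}{3} + 13 = \frac{1^{-1} \cdot 18}{3} + 13 = \frac{1 \cdot 18}{3} + 13 = \frac{1}{3} \cdot 18 + 13 = 6 + 13 = 19$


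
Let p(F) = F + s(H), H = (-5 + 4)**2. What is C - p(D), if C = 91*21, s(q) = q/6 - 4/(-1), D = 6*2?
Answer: 11369/6 ≈ 1894.8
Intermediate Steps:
H = 1 (H = (-1)**2 = 1)
D = 12
s(q) = 4 + q/6 (s(q) = q*(1/6) - 4*(-1) = q/6 + 4 = 4 + q/6)
C = 1911
p(F) = 25/6 + F (p(F) = F + (4 + (1/6)*1) = F + (4 + 1/6) = F + 25/6 = 25/6 + F)
C - p(D) = 1911 - (25/6 + 12) = 1911 - 1*97/6 = 1911 - 97/6 = 11369/6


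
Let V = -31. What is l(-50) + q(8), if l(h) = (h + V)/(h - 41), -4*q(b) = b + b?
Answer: -283/91 ≈ -3.1099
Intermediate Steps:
q(b) = -b/2 (q(b) = -(b + b)/4 = -b/2)
l(h) = (-31 + h)/(-41 + h) (l(h) = (h - 31)/(h - 41) = (-31 + h)/(-41 + h))
l(-50) + q(8) = (-31 - 50)/(-41 - 50) - ½*8 = -81/(-91) - 4 = -1/91*(-81) - 4 = 81/91 - 4 = -283/91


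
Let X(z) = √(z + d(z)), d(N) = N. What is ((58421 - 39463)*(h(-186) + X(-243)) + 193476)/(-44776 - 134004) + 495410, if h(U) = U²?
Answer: 3139761977/6385 - 85311*I*√6/89390 ≈ 4.9174e+5 - 2.3377*I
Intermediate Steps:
X(z) = √2*√z (X(z) = √(z + z) = √(2*z) = √2*√z)
((58421 - 39463)*(h(-186) + X(-243)) + 193476)/(-44776 - 134004) + 495410 = ((58421 - 39463)*((-186)² + √2*√(-243)) + 193476)/(-44776 - 134004) + 495410 = (18958*(34596 + √2*(9*I*√3)) + 193476)/(-178780) + 495410 = (18958*(34596 + 9*I*√6) + 193476)*(-1/178780) + 495410 = ((655870968 + 170622*I*√6) + 193476)*(-1/178780) + 495410 = (656064444 + 170622*I*√6)*(-1/178780) + 495410 = (-23430873/6385 - 85311*I*√6/89390) + 495410 = 3139761977/6385 - 85311*I*√6/89390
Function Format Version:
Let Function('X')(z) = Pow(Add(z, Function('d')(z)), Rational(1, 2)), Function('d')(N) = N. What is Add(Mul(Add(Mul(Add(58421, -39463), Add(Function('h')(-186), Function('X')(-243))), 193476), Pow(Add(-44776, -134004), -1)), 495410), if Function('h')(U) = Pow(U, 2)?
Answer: Add(Rational(3139761977, 6385), Mul(Rational(-85311, 89390), I, Pow(6, Rational(1, 2)))) ≈ Add(4.9174e+5, Mul(-2.3377, I))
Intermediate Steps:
Function('X')(z) = Mul(Pow(2, Rational(1, 2)), Pow(z, Rational(1, 2))) (Function('X')(z) = Pow(Add(z, z), Rational(1, 2)) = Pow(Mul(2, z), Rational(1, 2)) = Mul(Pow(2, Rational(1, 2)), Pow(z, Rational(1, 2))))
Add(Mul(Add(Mul(Add(58421, -39463), Add(Function('h')(-186), Function('X')(-243))), 193476), Pow(Add(-44776, -134004), -1)), 495410) = Add(Mul(Add(Mul(Add(58421, -39463), Add(Pow(-186, 2), Mul(Pow(2, Rational(1, 2)), Pow(-243, Rational(1, 2))))), 193476), Pow(Add(-44776, -134004), -1)), 495410) = Add(Mul(Add(Mul(18958, Add(34596, Mul(Pow(2, Rational(1, 2)), Mul(9, I, Pow(3, Rational(1, 2)))))), 193476), Pow(-178780, -1)), 495410) = Add(Mul(Add(Mul(18958, Add(34596, Mul(9, I, Pow(6, Rational(1, 2))))), 193476), Rational(-1, 178780)), 495410) = Add(Mul(Add(Add(655870968, Mul(170622, I, Pow(6, Rational(1, 2)))), 193476), Rational(-1, 178780)), 495410) = Add(Mul(Add(656064444, Mul(170622, I, Pow(6, Rational(1, 2)))), Rational(-1, 178780)), 495410) = Add(Add(Rational(-23430873, 6385), Mul(Rational(-85311, 89390), I, Pow(6, Rational(1, 2)))), 495410) = Add(Rational(3139761977, 6385), Mul(Rational(-85311, 89390), I, Pow(6, Rational(1, 2))))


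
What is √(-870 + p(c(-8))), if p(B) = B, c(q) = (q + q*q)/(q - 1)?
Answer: I*√7886/3 ≈ 29.601*I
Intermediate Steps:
c(q) = (q + q²)/(-1 + q)
√(-870 + p(c(-8))) = √(-870 - 8*(1 - 8)/(-1 - 8)) = √(-870 - 8*(-7)/(-9)) = √(-870 - 8*(-⅑)*(-7)) = √(-870 - 56/9) = √(-7886/9) = I*√7886/3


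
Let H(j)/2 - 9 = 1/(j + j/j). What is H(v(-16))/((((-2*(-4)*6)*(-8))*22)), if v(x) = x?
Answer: -67/31680 ≈ -0.0021149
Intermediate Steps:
H(j) = 18 + 2/(1 + j) (H(j) = 18 + 2/(j + j/j) = 18 + 2/(j + 1) = 18 + 2/(1 + j))
H(v(-16))/((((-2*(-4)*6)*(-8))*22)) = (2*(10 + 9*(-16))/(1 - 16))/((((-2*(-4)*6)*(-8))*22)) = (2*(10 - 144)/(-15))/((((8*6)*(-8))*22)) = (2*(-1/15)*(-134))/(((48*(-8))*22)) = 268/(15*((-384*22))) = (268/15)/(-8448) = (268/15)*(-1/8448) = -67/31680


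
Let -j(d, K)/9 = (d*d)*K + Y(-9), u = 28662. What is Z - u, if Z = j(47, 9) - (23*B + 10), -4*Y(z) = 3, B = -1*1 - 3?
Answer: -830009/4 ≈ -2.0750e+5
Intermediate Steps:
B = -4 (B = -1 - 3 = -4)
Y(z) = -¾ (Y(z) = -¼*3 = -¾)
j(d, K) = 27/4 - 9*K*d² (j(d, K) = -9*((d*d)*K - ¾) = -9*(d²*K - ¾) = -9*(K*d² - ¾) = -9*(-¾ + K*d²) = 27/4 - 9*K*d²)
Z = -715361/4 (Z = (27/4 - 9*9*47²) - (23*(-4) + 10) = (27/4 - 9*9*2209) - (-92 + 10) = (27/4 - 178929) - 1*(-82) = -715689/4 + 82 = -715361/4 ≈ -1.7884e+5)
Z - u = -715361/4 - 1*28662 = -715361/4 - 28662 = -830009/4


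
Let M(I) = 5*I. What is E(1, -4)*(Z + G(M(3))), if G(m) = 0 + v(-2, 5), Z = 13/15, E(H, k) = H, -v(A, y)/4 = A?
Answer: 133/15 ≈ 8.8667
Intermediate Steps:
v(A, y) = -4*A
Z = 13/15 (Z = 13*(1/15) = 13/15 ≈ 0.86667)
G(m) = 8 (G(m) = 0 - 4*(-2) = 0 + 8 = 8)
E(1, -4)*(Z + G(M(3))) = 1*(13/15 + 8) = 1*(133/15) = 133/15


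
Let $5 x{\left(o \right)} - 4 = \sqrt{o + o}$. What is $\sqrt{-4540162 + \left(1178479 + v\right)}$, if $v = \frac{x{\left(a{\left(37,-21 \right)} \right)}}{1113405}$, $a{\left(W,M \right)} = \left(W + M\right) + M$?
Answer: $\frac{\sqrt{-4167379897701153351 + 222681 i \sqrt{10}}}{1113405} \approx 1.5491 \cdot 10^{-10} + 1833.5 i$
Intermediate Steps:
$a{\left(W,M \right)} = W + 2 M$ ($a{\left(W,M \right)} = \left(M + W\right) + M = W + 2 M$)
$x{\left(o \right)} = \frac{4}{5} + \frac{\sqrt{2} \sqrt{o}}{5}$ ($x{\left(o \right)} = \frac{4}{5} + \frac{\sqrt{o + o}}{5} = \frac{4}{5} + \frac{\sqrt{2 o}}{5} = \frac{4}{5} + \frac{\sqrt{2} \sqrt{o}}{5}$)
$v = \frac{4}{5567025} + \frac{i \sqrt{10}}{5567025}$ ($v = \frac{\frac{4}{5} + \frac{\sqrt{2} \sqrt{37 + 2 \left(-21\right)}}{5}}{1113405} = \left(\frac{4}{5} + \frac{\sqrt{2} \sqrt{37 - 42}}{5}\right) \frac{1}{1113405} = \left(\frac{4}{5} + \frac{\sqrt{2} \sqrt{-5}}{5}\right) \frac{1}{1113405} = \left(\frac{4}{5} + \frac{\sqrt{2} i \sqrt{5}}{5}\right) \frac{1}{1113405} = \left(\frac{4}{5} + \frac{i \sqrt{10}}{5}\right) \frac{1}{1113405} = \frac{4}{5567025} + \frac{i \sqrt{10}}{5567025} \approx 7.1852 \cdot 10^{-7} + 5.6804 \cdot 10^{-7} i$)
$\sqrt{-4540162 + \left(1178479 + v\right)} = \sqrt{-4540162 + \left(1178479 + \left(\frac{4}{5567025} + \frac{i \sqrt{10}}{5567025}\right)\right)} = \sqrt{-4540162 + \left(\frac{6560622054979}{5567025} + \frac{i \sqrt{10}}{5567025}\right)} = \sqrt{- \frac{18714573303071}{5567025} + \frac{i \sqrt{10}}{5567025}}$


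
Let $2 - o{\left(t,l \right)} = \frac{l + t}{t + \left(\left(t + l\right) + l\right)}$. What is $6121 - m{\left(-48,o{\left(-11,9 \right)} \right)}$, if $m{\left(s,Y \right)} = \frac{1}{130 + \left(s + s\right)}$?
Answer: $\frac{208113}{34} \approx 6121.0$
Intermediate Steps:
$o{\left(t,l \right)} = 2 - \frac{l + t}{2 l + 2 t}$ ($o{\left(t,l \right)} = 2 - \frac{l + t}{t + \left(\left(t + l\right) + l\right)} = 2 - \frac{l + t}{t + \left(\left(l + t\right) + l\right)} = 2 - \frac{l + t}{t + \left(t + 2 l\right)} = 2 - \frac{l + t}{2 l + 2 t}$)
$m{\left(s,Y \right)} = \frac{1}{130 + 2 s}$
$6121 - m{\left(-48,o{\left(-11,9 \right)} \right)} = 6121 - \frac{1}{2 \left(65 - 48\right)} = 6121 - \frac{1}{2 \cdot 17} = 6121 - \frac{1}{2} \cdot \frac{1}{17} = 6121 - \frac{1}{34} = \frac{208113}{34}$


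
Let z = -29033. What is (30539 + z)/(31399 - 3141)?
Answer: 753/14129 ≈ 0.053295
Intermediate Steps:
(30539 + z)/(31399 - 3141) = (30539 - 29033)/(31399 - 3141) = 1506/28258 = 1506*(1/28258) = 753/14129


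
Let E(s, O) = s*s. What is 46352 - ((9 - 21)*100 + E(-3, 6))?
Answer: 47543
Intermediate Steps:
E(s, O) = s**2
46352 - ((9 - 21)*100 + E(-3, 6)) = 46352 - ((9 - 21)*100 + (-3)**2) = 46352 - (-12*100 + 9) = 46352 - (-1200 + 9) = 46352 - 1*(-1191) = 46352 + 1191 = 47543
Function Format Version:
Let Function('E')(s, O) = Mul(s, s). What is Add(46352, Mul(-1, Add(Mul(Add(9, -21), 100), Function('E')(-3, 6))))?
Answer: 47543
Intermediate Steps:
Function('E')(s, O) = Pow(s, 2)
Add(46352, Mul(-1, Add(Mul(Add(9, -21), 100), Function('E')(-3, 6)))) = Add(46352, Mul(-1, Add(Mul(Add(9, -21), 100), Pow(-3, 2)))) = Add(46352, Mul(-1, Add(Mul(-12, 100), 9))) = Add(46352, Mul(-1, Add(-1200, 9))) = Add(46352, Mul(-1, -1191)) = Add(46352, 1191) = 47543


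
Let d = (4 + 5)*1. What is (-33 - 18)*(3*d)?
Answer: -1377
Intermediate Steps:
d = 9 (d = 9*1 = 9)
(-33 - 18)*(3*d) = (-33 - 18)*(3*9) = -51*27 = -1377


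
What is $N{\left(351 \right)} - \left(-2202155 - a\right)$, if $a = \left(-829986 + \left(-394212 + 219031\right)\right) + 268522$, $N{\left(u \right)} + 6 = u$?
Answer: $1465855$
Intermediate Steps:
$N{\left(u \right)} = -6 + u$
$a = -736645$ ($a = \left(-829986 - 175181\right) + 268522 = -1005167 + 268522 = -736645$)
$N{\left(351 \right)} - \left(-2202155 - a\right) = \left(-6 + 351\right) - \left(-2202155 - -736645\right) = 345 - \left(-2202155 + 736645\right) = 345 - -1465510 = 345 + 1465510 = 1465855$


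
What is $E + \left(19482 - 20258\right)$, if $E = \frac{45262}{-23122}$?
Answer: $- \frac{8993967}{11561} \approx -777.96$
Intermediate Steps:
$E = - \frac{22631}{11561}$ ($E = 45262 \left(- \frac{1}{23122}\right) = - \frac{22631}{11561} \approx -1.9575$)
$E + \left(19482 - 20258\right) = - \frac{22631}{11561} + \left(19482 - 20258\right) = - \frac{22631}{11561} - 776 = - \frac{8993967}{11561}$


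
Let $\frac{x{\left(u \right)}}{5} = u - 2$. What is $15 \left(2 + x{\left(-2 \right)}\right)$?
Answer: $-270$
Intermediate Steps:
$x{\left(u \right)} = -10 + 5 u$ ($x{\left(u \right)} = 5 \left(u - 2\right) = 5 \left(-2 + u\right) = -10 + 5 u$)
$15 \left(2 + x{\left(-2 \right)}\right) = 15 \left(2 + \left(-10 + 5 \left(-2\right)\right)\right) = 15 \left(2 - 20\right) = 15 \left(-18\right) = -270$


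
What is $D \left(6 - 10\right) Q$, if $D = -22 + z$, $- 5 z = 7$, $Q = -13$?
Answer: $- \frac{6084}{5} \approx -1216.8$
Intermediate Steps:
$z = - \frac{7}{5}$ ($z = \left(- \frac{1}{5}\right) 7 = - \frac{7}{5} \approx -1.4$)
$D = - \frac{117}{5}$ ($D = -22 - \frac{7}{5} = - \frac{117}{5} \approx -23.4$)
$D \left(6 - 10\right) Q = - \frac{117 \left(6 - 10\right)}{5} \left(-13\right) = \left(- \frac{117}{5}\right) \left(-4\right) \left(-13\right) = \frac{468}{5} \left(-13\right) = - \frac{6084}{5}$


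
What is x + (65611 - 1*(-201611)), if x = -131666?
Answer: 135556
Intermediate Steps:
x + (65611 - 1*(-201611)) = -131666 + (65611 - 1*(-201611)) = -131666 + (65611 + 201611) = -131666 + 267222 = 135556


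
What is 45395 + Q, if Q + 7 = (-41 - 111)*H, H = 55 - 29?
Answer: 41436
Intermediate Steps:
H = 26
Q = -3959 (Q = -7 + (-41 - 111)*26 = -7 - 152*26 = -7 - 3952 = -3959)
45395 + Q = 45395 - 3959 = 41436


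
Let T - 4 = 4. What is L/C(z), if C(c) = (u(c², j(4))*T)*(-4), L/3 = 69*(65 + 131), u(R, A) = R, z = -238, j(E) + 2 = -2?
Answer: -207/9248 ≈ -0.022383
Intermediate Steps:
j(E) = -4 (j(E) = -2 - 2 = -4)
T = 8 (T = 4 + 4 = 8)
L = 40572 (L = 3*(69*(65 + 131)) = 3*(69*196) = 3*13524 = 40572)
C(c) = -32*c² (C(c) = (c²*8)*(-4) = (8*c²)*(-4) = -32*c²)
L/C(z) = 40572/((-32*(-238)²)) = 40572/((-32*56644)) = 40572/(-1812608) = 40572*(-1/1812608) = -207/9248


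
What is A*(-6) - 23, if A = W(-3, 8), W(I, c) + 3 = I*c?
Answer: 139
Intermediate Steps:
W(I, c) = -3 + I*c
A = -27 (A = -3 - 3*8 = -3 - 24 = -27)
A*(-6) - 23 = -27*(-6) - 23 = 162 - 23 = 139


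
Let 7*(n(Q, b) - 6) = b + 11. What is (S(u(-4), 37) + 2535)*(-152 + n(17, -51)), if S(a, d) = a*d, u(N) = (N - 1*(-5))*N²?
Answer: -3320874/7 ≈ -4.7441e+5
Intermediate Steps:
n(Q, b) = 53/7 + b/7 (n(Q, b) = 6 + (b + 11)/7 = 6 + (11 + b)/7 = 6 + (11/7 + b/7) = 53/7 + b/7)
u(N) = N²*(5 + N) (u(N) = (N + 5)*N² = (5 + N)*N² = N²*(5 + N))
(S(u(-4), 37) + 2535)*(-152 + n(17, -51)) = (((-4)²*(5 - 4))*37 + 2535)*(-152 + (53/7 + (⅐)*(-51))) = ((16*1)*37 + 2535)*(-152 + (53/7 - 51/7)) = (16*37 + 2535)*(-152 + 2/7) = (592 + 2535)*(-1062/7) = 3127*(-1062/7) = -3320874/7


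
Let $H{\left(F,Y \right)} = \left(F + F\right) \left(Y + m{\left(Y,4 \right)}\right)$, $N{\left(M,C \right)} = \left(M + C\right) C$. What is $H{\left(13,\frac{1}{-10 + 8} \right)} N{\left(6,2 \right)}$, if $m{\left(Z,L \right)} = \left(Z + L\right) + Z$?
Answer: $1040$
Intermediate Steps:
$m{\left(Z,L \right)} = L + 2 Z$ ($m{\left(Z,L \right)} = \left(L + Z\right) + Z = L + 2 Z$)
$N{\left(M,C \right)} = C \left(C + M\right)$ ($N{\left(M,C \right)} = \left(C + M\right) C = C \left(C + M\right)$)
$H{\left(F,Y \right)} = 2 F \left(4 + 3 Y\right)$ ($H{\left(F,Y \right)} = \left(F + F\right) \left(Y + \left(4 + 2 Y\right)\right) = 2 F \left(4 + 3 Y\right)$)
$H{\left(13,\frac{1}{-10 + 8} \right)} N{\left(6,2 \right)} = 2 \cdot 13 \left(4 + \frac{3}{-10 + 8}\right) 2 \left(2 + 6\right) = 2 \cdot 13 \left(4 + \frac{3}{-2}\right) 2 \cdot 8 = 2 \cdot 13 \left(4 + 3 \left(- \frac{1}{2}\right)\right) 16 = 2 \cdot 13 \left(4 - \frac{3}{2}\right) 16 = 2 \cdot 13 \cdot \frac{5}{2} \cdot 16 = 65 \cdot 16 = 1040$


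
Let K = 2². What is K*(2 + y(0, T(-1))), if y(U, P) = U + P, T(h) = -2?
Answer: 0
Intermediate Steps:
K = 4
y(U, P) = P + U
K*(2 + y(0, T(-1))) = 4*(2 + (-2 + 0)) = 4*(2 - 2) = 4*0 = 0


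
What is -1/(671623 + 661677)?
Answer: -1/1333300 ≈ -7.5002e-7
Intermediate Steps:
-1/(671623 + 661677) = -1/1333300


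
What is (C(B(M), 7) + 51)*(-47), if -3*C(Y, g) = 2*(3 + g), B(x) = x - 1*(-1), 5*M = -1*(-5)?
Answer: -6251/3 ≈ -2083.7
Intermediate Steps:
M = 1 (M = (-1*(-5))/5 = (⅕)*5 = 1)
B(x) = 1 + x (B(x) = x + 1 = 1 + x)
C(Y, g) = -2 - 2*g/3 (C(Y, g) = -2*(3 + g)/3 = -(6 + 2*g)/3 = -2 - 2*g/3)
(C(B(M), 7) + 51)*(-47) = ((-2 - ⅔*7) + 51)*(-47) = ((-2 - 14/3) + 51)*(-47) = (-20/3 + 51)*(-47) = (133/3)*(-47) = -6251/3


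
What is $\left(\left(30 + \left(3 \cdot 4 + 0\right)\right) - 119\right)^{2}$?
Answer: $5929$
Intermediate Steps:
$\left(\left(30 + \left(3 \cdot 4 + 0\right)\right) - 119\right)^{2} = \left(\left(30 + \left(12 + 0\right)\right) - 119\right)^{2} = \left(\left(30 + 12\right) - 119\right)^{2} = \left(42 - 119\right)^{2} = \left(-77\right)^{2} = 5929$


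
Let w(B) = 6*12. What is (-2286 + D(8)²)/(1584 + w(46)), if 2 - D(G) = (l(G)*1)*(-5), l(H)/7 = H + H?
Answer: 156779/828 ≈ 189.35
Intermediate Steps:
l(H) = 14*H (l(H) = 7*(H + H) = 7*(2*H) = 14*H)
w(B) = 72
D(G) = 2 + 70*G (D(G) = 2 - (14*G)*1*(-5) = 2 - 14*G*(-5) = 2 - (-70)*G = 2 + 70*G)
(-2286 + D(8)²)/(1584 + w(46)) = (-2286 + (2 + 70*8)²)/(1584 + 72) = (-2286 + (2 + 560)²)/1656 = (-2286 + 562²)*(1/1656) = (-2286 + 315844)*(1/1656) = 313558*(1/1656) = 156779/828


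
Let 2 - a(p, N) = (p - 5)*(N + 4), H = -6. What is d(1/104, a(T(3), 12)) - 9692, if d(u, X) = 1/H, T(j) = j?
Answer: -58153/6 ≈ -9692.2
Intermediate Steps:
a(p, N) = 2 - (-5 + p)*(4 + N) (a(p, N) = 2 - (p - 5)*(N + 4) = 2 - (-5 + p)*(4 + N))
d(u, X) = -1/6 (d(u, X) = 1/(-6) = -1/6)
d(1/104, a(T(3), 12)) - 9692 = -1/6 - 9692 = -58153/6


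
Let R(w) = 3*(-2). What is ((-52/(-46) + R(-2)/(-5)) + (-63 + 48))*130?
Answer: -37882/23 ≈ -1647.0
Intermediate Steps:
R(w) = -6
((-52/(-46) + R(-2)/(-5)) + (-63 + 48))*130 = ((-52/(-46) - 6/(-5)) + (-63 + 48))*130 = ((-52*(-1/46) - 6*(-⅕)) - 15)*130 = ((26/23 + 6/5) - 15)*130 = (268/115 - 15)*130 = -1457/115*130 = -37882/23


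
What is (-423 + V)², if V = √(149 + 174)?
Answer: (423 - √323)² ≈ 1.6405e+5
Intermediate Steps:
V = √323 ≈ 17.972
(-423 + V)² = (-423 + √323)²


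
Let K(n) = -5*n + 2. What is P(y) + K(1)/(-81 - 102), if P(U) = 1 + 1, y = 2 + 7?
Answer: 123/61 ≈ 2.0164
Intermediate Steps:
y = 9
K(n) = 2 - 5*n
P(U) = 2
P(y) + K(1)/(-81 - 102) = 2 + (2 - 5*1)/(-81 - 102) = 2 + (2 - 5)/(-183) = 2 - 1/183*(-3) = 2 + 1/61 = 123/61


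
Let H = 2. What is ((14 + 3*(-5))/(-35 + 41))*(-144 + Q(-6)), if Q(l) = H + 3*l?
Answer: 80/3 ≈ 26.667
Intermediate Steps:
Q(l) = 2 + 3*l
((14 + 3*(-5))/(-35 + 41))*(-144 + Q(-6)) = ((14 + 3*(-5))/(-35 + 41))*(-144 + (2 + 3*(-6))) = ((14 - 15)/6)*(-144 + (2 - 18)) = (-1*⅙)*(-144 - 16) = -⅙*(-160) = 80/3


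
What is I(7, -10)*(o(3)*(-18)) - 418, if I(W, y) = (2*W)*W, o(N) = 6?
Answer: -11002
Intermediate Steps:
I(W, y) = 2*W²
I(7, -10)*(o(3)*(-18)) - 418 = (2*7²)*(6*(-18)) - 418 = (2*49)*(-108) - 418 = 98*(-108) - 418 = -10584 - 418 = -11002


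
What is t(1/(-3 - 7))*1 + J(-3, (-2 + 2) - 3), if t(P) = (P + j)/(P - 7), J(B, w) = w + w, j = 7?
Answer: -495/71 ≈ -6.9718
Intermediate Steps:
J(B, w) = 2*w
t(P) = (7 + P)/(-7 + P) (t(P) = (P + 7)/(P - 7) = (7 + P)/(-7 + P))
t(1/(-3 - 7))*1 + J(-3, (-2 + 2) - 3) = ((7 + 1/(-3 - 7))/(-7 + 1/(-3 - 7)))*1 + 2*((-2 + 2) - 3) = ((7 + 1/(-10))/(-7 + 1/(-10)))*1 + 2*(0 - 3) = ((7 - 1/10)/(-7 - 1/10))*1 + 2*(-3) = ((69/10)/(-71/10))*1 - 6 = -10/71*69/10*1 - 6 = -69/71*1 - 6 = -69/71 - 6 = -495/71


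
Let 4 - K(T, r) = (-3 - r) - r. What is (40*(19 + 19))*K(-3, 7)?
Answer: 31920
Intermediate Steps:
K(T, r) = 7 + 2*r (K(T, r) = 4 - ((-3 - r) - r) = 4 - (-3 - 2*r) = 4 + (3 + 2*r) = 7 + 2*r)
(40*(19 + 19))*K(-3, 7) = (40*(19 + 19))*(7 + 2*7) = (40*38)*(7 + 14) = 1520*21 = 31920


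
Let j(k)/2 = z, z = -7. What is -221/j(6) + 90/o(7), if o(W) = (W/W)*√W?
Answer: 221/14 + 90*√7/7 ≈ 49.802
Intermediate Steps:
o(W) = √W (o(W) = 1*√W = √W)
j(k) = -14 (j(k) = 2*(-7) = -14)
-221/j(6) + 90/o(7) = -221/(-14) + 90/(√7) = -221*(-1/14) + 90*(√7/7) = 221/14 + 90*√7/7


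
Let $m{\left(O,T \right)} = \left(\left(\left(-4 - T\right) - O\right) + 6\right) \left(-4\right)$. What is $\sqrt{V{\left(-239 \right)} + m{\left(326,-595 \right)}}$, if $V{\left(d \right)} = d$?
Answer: $21 i \sqrt{3} \approx 36.373 i$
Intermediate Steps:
$m{\left(O,T \right)} = -8 + 4 O + 4 T$ ($m{\left(O,T \right)} = \left(\left(-4 - O - T\right) + 6\right) \left(-4\right) = \left(2 - O - T\right) \left(-4\right) = -8 + 4 O + 4 T$)
$\sqrt{V{\left(-239 \right)} + m{\left(326,-595 \right)}} = \sqrt{-239 + \left(-8 + 4 \cdot 326 + 4 \left(-595\right)\right)} = \sqrt{-239 - 1084} = \sqrt{-1323} = 21 i \sqrt{3}$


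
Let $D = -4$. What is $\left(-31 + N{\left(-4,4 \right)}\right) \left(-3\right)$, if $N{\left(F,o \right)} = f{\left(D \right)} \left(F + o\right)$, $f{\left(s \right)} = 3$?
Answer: $93$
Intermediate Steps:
$N{\left(F,o \right)} = 3 F + 3 o$ ($N{\left(F,o \right)} = 3 \left(F + o\right) = 3 F + 3 o$)
$\left(-31 + N{\left(-4,4 \right)}\right) \left(-3\right) = \left(-31 + \left(3 \left(-4\right) + 3 \cdot 4\right)\right) \left(-3\right) = \left(-31 + \left(-12 + 12\right)\right) \left(-3\right) = \left(-31 + 0\right) \left(-3\right) = \left(-31\right) \left(-3\right) = 93$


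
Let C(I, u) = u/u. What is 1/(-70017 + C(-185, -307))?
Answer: -1/70016 ≈ -1.4282e-5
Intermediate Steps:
C(I, u) = 1
1/(-70017 + C(-185, -307)) = 1/(-70017 + 1) = 1/(-70016) = -1/70016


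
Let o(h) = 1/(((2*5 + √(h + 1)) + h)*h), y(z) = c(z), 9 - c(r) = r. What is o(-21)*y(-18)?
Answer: 33/329 + 6*I*√5/329 ≈ 0.1003 + 0.040779*I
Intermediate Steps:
c(r) = 9 - r
y(z) = 9 - z
o(h) = 1/(h*(10 + h + √(1 + h))) (o(h) = 1/(((10 + √(1 + h)) + h)*h) = 1/((10 + h + √(1 + h))*h) = 1/(h*(10 + h + √(1 + h))))
o(-21)*y(-18) = (1/((-21)*(10 - 21 + √(1 - 21))))*(9 - 1*(-18)) = (-1/(21*(10 - 21 + √(-20))))*(9 + 18) = -1/(21*(10 - 21 + 2*I*√5))*27 = -1/(21*(-11 + 2*I*√5))*27 = -9/(7*(-11 + 2*I*√5))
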